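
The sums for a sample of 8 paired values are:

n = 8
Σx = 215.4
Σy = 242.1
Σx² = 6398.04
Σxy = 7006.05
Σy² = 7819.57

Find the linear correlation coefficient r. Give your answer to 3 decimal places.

r = (nΣxy − ΣxΣy) / √[(nΣx² − (Σx)²)(nΣy² − (Σy)²)]
Numerator: 8×7006.05 − 215.4×242.1 = 3900.06
Denominator: √[(51184.32 − 46397.16)(62556.56 − 58612.41)] = √[4787.16 × 3944.15] = 4345.2592
r = 3900.06 / 4345.2592 ≈ 0.898

0.898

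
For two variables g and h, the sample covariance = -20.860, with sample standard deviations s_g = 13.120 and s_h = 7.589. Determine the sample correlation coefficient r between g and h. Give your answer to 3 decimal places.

-0.210

r = Cov(g,h) / (s_g · s_h) = -20.860 / (13.120 × 7.589)
  = -20.860 / 99.5677 ≈ -0.210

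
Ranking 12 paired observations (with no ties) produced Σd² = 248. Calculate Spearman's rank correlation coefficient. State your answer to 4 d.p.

ρ = 1 − 6Σd² / [n(n²−1)] = 1 − 6×248 / (12×143)
  = 1 − 1488/1716 = 1 − 0.86713 ≈ 0.1329

0.1329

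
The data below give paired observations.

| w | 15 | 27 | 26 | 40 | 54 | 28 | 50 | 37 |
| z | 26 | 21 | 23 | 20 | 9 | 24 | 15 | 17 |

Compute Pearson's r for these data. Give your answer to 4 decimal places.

-0.9343

n = 8, Σw = 277, Σz = 155, Σw² = 10799, Σz² = 3217, Σwz = 4892
nΣwz − ΣwΣz = 39136 − 42935 = -3799
nΣw² − (Σw)² = 86392 − 76729 = 9663; nΣz² − (Σz)² = 25736 − 24025 = 1711
r = -3799 / √(9663 × 1711) = -3799 / 4066.1275 ≈ -0.9343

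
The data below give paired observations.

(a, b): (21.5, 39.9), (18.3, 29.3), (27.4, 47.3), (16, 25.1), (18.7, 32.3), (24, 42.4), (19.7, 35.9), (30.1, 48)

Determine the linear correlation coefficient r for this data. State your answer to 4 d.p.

n = 8, Σa = 175.7, Σb = 300.2, Σa² = 4023.69, Σb² = 11751.66, Σab = 6865.3
nΣab − ΣaΣb = 54922.4 − 52745.14 = 2177.26
nΣa² − (Σa)² = 32189.52 − 30870.49 = 1319.03; nΣb² − (Σb)² = 94013.28 − 90120.04 = 3893.24
r = 2177.26 / √(1319.03 × 3893.24) = 2177.26 / 2266.1201 ≈ 0.9608

0.9608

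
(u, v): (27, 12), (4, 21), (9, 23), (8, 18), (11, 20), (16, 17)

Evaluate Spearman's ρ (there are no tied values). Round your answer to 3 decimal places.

Rank u: 6, 1, 3, 2, 4, 5
Rank v: 1, 5, 6, 3, 4, 2
d = rank(u) − rank(v): 5, -4, -3, -1, 0, 3; Σd² = 60
ρ = 1 − 6Σd² / [n(n²−1)] = 1 − 6×60 / (6×35) = 1 − 360/210 ≈ -0.714

-0.714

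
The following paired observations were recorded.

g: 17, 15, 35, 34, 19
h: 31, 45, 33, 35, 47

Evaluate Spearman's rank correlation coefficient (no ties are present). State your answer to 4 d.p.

Rank g: 2, 1, 5, 4, 3
Rank h: 1, 4, 2, 3, 5
d = rank(g) − rank(h): 1, -3, 3, 1, -2; Σd² = 24
ρ = 1 − 6Σd² / [n(n²−1)] = 1 − 6×24 / (5×24) = 1 − 144/120 ≈ -0.2000

-0.2000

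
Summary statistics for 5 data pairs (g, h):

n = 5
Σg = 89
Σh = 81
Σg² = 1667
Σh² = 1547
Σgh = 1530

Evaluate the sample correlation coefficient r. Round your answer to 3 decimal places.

0.633

r = (nΣgh − ΣgΣh) / √[(nΣg² − (Σg)²)(nΣh² − (Σh)²)]
Numerator: 5×1530 − 89×81 = 441
Denominator: √[(8335 − 7921)(7735 − 6561)] = √[414 × 1174] = 697.1628
r = 441 / 697.1628 ≈ 0.633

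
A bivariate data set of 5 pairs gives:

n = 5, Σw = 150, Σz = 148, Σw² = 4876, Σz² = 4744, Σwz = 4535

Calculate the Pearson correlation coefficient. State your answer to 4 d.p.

r = (nΣwz − ΣwΣz) / √[(nΣw² − (Σw)²)(nΣz² − (Σz)²)]
Numerator: 5×4535 − 150×148 = 475
Denominator: √[(24380 − 22500)(23720 − 21904)] = √[1880 × 1816] = 1847.7229
r = 475 / 1847.7229 ≈ 0.2571

0.2571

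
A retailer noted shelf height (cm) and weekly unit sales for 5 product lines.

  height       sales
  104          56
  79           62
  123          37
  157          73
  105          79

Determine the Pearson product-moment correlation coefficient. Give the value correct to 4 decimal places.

n = 5, Σx = 568, Σy = 307, Σx² = 67860, Σy² = 19919, Σxy = 35029
nΣxy − ΣxΣy = 175145 − 174376 = 769
nΣx² − (Σx)² = 339300 − 322624 = 16676; nΣy² − (Σy)² = 99595 − 94249 = 5346
r = 769 / √(16676 × 5346) = 769 / 9441.9223 ≈ 0.0814

0.0814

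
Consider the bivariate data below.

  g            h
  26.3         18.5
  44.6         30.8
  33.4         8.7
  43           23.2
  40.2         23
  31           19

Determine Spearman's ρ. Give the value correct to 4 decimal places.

0.8286

Rank g: 1, 6, 3, 5, 4, 2
Rank h: 2, 6, 1, 5, 4, 3
d = rank(g) − rank(h): -1, 0, 2, 0, 0, -1; Σd² = 6
ρ = 1 − 6Σd² / [n(n²−1)] = 1 − 6×6 / (6×35) = 1 − 36/210 ≈ 0.8286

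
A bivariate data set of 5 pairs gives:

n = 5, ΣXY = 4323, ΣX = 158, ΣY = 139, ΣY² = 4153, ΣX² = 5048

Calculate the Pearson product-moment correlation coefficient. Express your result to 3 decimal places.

-0.550

r = (nΣXY − ΣXΣY) / √[(nΣX² − (ΣX)²)(nΣY² − (ΣY)²)]
Numerator: 5×4323 − 158×139 = -347
Denominator: √[(25240 − 24964)(20765 − 19321)] = √[276 × 1444] = 631.3034
r = -347 / 631.3034 ≈ -0.550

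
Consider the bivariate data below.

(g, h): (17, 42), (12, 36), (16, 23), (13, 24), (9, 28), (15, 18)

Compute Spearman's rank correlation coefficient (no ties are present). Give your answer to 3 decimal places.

Rank g: 6, 2, 5, 3, 1, 4
Rank h: 6, 5, 2, 3, 4, 1
d = rank(g) − rank(h): 0, -3, 3, 0, -3, 3; Σd² = 36
ρ = 1 − 6Σd² / [n(n²−1)] = 1 − 6×36 / (6×35) = 1 − 216/210 ≈ -0.029

-0.029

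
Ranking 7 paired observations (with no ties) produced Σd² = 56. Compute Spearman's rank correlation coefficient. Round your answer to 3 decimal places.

ρ = 1 − 6Σd² / [n(n²−1)] = 1 − 6×56 / (7×48)
  = 1 − 336/336 = 1 − 1.0000 ≈ 0.000

0.000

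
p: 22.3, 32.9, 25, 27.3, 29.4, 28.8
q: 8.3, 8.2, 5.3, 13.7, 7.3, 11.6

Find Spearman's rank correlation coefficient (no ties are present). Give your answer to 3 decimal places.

Rank p: 1, 6, 2, 3, 5, 4
Rank q: 4, 3, 1, 6, 2, 5
d = rank(p) − rank(q): -3, 3, 1, -3, 3, -1; Σd² = 38
ρ = 1 − 6Σd² / [n(n²−1)] = 1 − 6×38 / (6×35) = 1 − 228/210 ≈ -0.086

-0.086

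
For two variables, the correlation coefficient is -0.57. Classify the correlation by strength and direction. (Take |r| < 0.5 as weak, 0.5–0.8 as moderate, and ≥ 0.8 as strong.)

moderate negative

r = -0.57 < 0 so the relationship is negative.
|r| = 0.57, which falls in the moderate range.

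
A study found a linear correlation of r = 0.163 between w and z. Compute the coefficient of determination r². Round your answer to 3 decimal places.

0.027

r² = (0.163)² = 0.027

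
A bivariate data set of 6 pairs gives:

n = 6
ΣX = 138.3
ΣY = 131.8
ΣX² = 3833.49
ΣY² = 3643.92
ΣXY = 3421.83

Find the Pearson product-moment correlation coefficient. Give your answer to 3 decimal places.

0.552

r = (nΣXY − ΣXΣY) / √[(nΣX² − (ΣX)²)(nΣY² − (ΣY)²)]
Numerator: 6×3421.83 − 138.3×131.8 = 2303.04
Denominator: √[(23000.94 − 19126.89)(21863.52 − 17371.24)] = √[3874.05 × 4492.28] = 4171.7283
r = 2303.04 / 4171.7283 ≈ 0.552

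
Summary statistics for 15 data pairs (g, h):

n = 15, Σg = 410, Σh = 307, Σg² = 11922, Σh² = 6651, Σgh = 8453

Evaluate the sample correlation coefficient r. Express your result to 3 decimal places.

r = (nΣgh − ΣgΣh) / √[(nΣg² − (Σg)²)(nΣh² − (Σh)²)]
Numerator: 15×8453 − 410×307 = 925
Denominator: √[(178830 − 168100)(99765 − 94249)] = √[10730 × 5516] = 7693.2880
r = 925 / 7693.2880 ≈ 0.120

0.120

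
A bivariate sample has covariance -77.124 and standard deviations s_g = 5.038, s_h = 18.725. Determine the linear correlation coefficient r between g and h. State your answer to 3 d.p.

-0.818

r = Cov(g,h) / (s_g · s_h) = -77.124 / (5.038 × 18.725)
  = -77.124 / 94.3366 ≈ -0.818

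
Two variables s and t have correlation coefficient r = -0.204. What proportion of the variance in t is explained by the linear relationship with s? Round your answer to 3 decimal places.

r² = (-0.204)² = 0.042

0.042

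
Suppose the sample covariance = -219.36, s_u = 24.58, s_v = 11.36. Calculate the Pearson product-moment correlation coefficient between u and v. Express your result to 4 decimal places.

r = Cov(u,v) / (s_u · s_v) = -219.36 / (24.58 × 11.36)
  = -219.36 / 279.2288 ≈ -0.7856

-0.7856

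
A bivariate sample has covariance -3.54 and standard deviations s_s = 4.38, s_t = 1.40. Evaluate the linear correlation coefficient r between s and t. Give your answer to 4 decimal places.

r = Cov(s,t) / (s_s · s_t) = -3.54 / (4.38 × 1.40)
  = -3.54 / 6.1320 ≈ -0.5773

-0.5773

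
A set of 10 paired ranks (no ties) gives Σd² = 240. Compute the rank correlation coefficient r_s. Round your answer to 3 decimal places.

-0.455

ρ = 1 − 6Σd² / [n(n²−1)] = 1 − 6×240 / (10×99)
  = 1 − 1440/990 = 1 − 1.4545 ≈ -0.455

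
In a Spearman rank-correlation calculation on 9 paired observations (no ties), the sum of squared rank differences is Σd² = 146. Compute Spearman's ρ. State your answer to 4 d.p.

ρ = 1 − 6Σd² / [n(n²−1)] = 1 − 6×146 / (9×80)
  = 1 − 876/720 = 1 − 1.21667 ≈ -0.2167

-0.2167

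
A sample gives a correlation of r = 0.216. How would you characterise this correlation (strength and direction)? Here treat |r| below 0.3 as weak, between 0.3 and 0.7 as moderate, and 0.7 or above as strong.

r = 0.216 > 0 so the relationship is positive.
|r| = 0.216, which falls in the weak range.

weak positive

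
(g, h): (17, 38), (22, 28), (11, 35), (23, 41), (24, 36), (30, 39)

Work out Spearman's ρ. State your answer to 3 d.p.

Rank g: 2, 3, 1, 4, 5, 6
Rank h: 4, 1, 2, 6, 3, 5
d = rank(g) − rank(h): -2, 2, -1, -2, 2, 1; Σd² = 18
ρ = 1 − 6Σd² / [n(n²−1)] = 1 − 6×18 / (6×35) = 1 − 108/210 ≈ 0.486

0.486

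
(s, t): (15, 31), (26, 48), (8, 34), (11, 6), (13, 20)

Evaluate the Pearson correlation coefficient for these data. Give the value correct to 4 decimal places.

0.6497

n = 5, Σs = 73, Σt = 139, Σs² = 1255, Σt² = 4857, Σst = 2311
nΣst − ΣsΣt = 11555 − 10147 = 1408
nΣs² − (Σs)² = 6275 − 5329 = 946; nΣt² − (Σt)² = 24285 − 19321 = 4964
r = 1408 / √(946 × 4964) = 1408 / 2167.0127 ≈ 0.6497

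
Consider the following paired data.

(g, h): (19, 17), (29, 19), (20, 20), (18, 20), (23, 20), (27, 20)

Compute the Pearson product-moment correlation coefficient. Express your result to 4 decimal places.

n = 6, Σg = 136, Σh = 116, Σg² = 3184, Σh² = 2250, Σgh = 2634
nΣgh − ΣgΣh = 15804 − 15776 = 28
nΣg² − (Σg)² = 19104 − 18496 = 608; nΣh² − (Σh)² = 13500 − 13456 = 44
r = 28 / √(608 × 44) = 28 / 163.5604 ≈ 0.1712

0.1712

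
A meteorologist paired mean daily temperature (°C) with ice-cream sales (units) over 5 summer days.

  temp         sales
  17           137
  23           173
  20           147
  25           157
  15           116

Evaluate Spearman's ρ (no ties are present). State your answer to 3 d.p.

0.900

Rank temp: 2, 4, 3, 5, 1
Rank sales: 2, 5, 3, 4, 1
d = rank(temp) − rank(sales): 0, -1, 0, 1, 0; Σd² = 2
ρ = 1 − 6Σd² / [n(n²−1)] = 1 − 6×2 / (5×24) = 1 − 12/120 ≈ 0.900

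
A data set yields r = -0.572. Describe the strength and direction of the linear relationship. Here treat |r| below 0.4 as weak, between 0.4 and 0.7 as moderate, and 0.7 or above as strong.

r = -0.572 < 0 so the relationship is negative.
|r| = 0.572, which falls in the moderate range.

moderate negative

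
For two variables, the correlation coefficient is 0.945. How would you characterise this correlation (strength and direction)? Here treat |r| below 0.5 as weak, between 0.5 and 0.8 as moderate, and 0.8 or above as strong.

r = 0.945 > 0 so the relationship is positive.
|r| = 0.945, which falls in the strong range.

strong positive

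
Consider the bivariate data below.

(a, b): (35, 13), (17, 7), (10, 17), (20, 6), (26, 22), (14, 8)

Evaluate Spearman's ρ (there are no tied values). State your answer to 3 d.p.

0.086

Rank a: 6, 3, 1, 4, 5, 2
Rank b: 4, 2, 5, 1, 6, 3
d = rank(a) − rank(b): 2, 1, -4, 3, -1, -1; Σd² = 32
ρ = 1 − 6Σd² / [n(n²−1)] = 1 − 6×32 / (6×35) = 1 − 192/210 ≈ 0.086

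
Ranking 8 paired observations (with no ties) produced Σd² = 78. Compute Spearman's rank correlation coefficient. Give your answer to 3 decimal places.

ρ = 1 − 6Σd² / [n(n²−1)] = 1 − 6×78 / (8×63)
  = 1 − 468/504 = 1 − 0.9286 ≈ 0.071

0.071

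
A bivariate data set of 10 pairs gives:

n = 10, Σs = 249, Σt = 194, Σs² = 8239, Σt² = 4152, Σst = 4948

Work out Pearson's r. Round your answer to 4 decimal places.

r = (nΣst − ΣsΣt) / √[(nΣs² − (Σs)²)(nΣt² − (Σt)²)]
Numerator: 10×4948 − 249×194 = 1174
Denominator: √[(82390 − 62001)(41520 − 37636)] = √[20389 × 3884] = 8898.9256
r = 1174 / 8898.9256 ≈ 0.1319

0.1319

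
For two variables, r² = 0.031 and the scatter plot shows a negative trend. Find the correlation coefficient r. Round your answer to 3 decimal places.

|r| = √0.031 = 0.176
The association is negative, so r = −0.176.

-0.176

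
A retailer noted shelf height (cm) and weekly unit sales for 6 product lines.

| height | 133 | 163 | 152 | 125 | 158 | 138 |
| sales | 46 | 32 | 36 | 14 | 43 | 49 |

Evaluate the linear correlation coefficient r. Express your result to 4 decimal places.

0.2585

n = 6, Σx = 869, Σy = 220, Σx² = 126995, Σy² = 8882, Σxy = 32112
nΣxy − ΣxΣy = 192672 − 191180 = 1492
nΣx² − (Σx)² = 761970 − 755161 = 6809; nΣy² − (Σy)² = 53292 − 48400 = 4892
r = 1492 / √(6809 × 4892) = 1492 / 5771.4494 ≈ 0.2585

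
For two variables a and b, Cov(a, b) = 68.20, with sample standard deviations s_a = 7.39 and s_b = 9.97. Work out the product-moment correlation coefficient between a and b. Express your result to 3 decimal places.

r = Cov(a,b) / (s_a · s_b) = 68.20 / (7.39 × 9.97)
  = 68.20 / 73.6783 ≈ 0.926

0.926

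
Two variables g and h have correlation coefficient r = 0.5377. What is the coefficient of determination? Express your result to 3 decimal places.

0.289

r² = (0.5377)² = 0.289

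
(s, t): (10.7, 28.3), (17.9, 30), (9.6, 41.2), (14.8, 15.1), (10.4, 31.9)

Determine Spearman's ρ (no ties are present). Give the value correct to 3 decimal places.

Rank s: 3, 5, 1, 4, 2
Rank t: 2, 3, 5, 1, 4
d = rank(s) − rank(t): 1, 2, -4, 3, -2; Σd² = 34
ρ = 1 − 6Σd² / [n(n²−1)] = 1 − 6×34 / (5×24) = 1 − 204/120 ≈ -0.700

-0.700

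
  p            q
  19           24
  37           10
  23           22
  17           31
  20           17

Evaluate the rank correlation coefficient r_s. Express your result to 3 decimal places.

-0.900

Rank p: 2, 5, 4, 1, 3
Rank q: 4, 1, 3, 5, 2
d = rank(p) − rank(q): -2, 4, 1, -4, 1; Σd² = 38
ρ = 1 − 6Σd² / [n(n²−1)] = 1 − 6×38 / (5×24) = 1 − 228/120 ≈ -0.900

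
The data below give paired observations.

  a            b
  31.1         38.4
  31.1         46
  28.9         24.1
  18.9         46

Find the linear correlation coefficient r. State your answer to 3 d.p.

n = 4, Σa = 110, Σb = 154.5, Σa² = 3126.84, Σb² = 6287.37, Σab = 4190.73
nΣab − ΣaΣb = 16762.92 − 16995 = -232.08
nΣa² − (Σa)² = 12507.36 − 12100 = 407.36; nΣb² − (Σb)² = 25149.48 − 23870.25 = 1279.23
r = -232.08 / √(407.36 × 1279.23) = -232.08 / 721.8775 ≈ -0.321

-0.321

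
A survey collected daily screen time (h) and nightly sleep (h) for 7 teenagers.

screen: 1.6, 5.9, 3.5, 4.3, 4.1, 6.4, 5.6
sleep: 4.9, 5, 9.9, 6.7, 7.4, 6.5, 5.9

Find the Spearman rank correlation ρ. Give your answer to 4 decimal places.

-0.1429

Rank screen: 1, 6, 2, 4, 3, 7, 5
Rank sleep: 1, 2, 7, 5, 6, 4, 3
d = rank(screen) − rank(sleep): 0, 4, -5, -1, -3, 3, 2; Σd² = 64
ρ = 1 − 6Σd² / [n(n²−1)] = 1 − 6×64 / (7×48) = 1 − 384/336 ≈ -0.1429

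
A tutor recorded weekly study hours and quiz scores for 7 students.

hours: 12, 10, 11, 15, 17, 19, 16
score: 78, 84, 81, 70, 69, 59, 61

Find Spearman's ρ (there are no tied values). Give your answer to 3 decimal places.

-0.964

Rank hours: 3, 1, 2, 4, 6, 7, 5
Rank score: 5, 7, 6, 4, 3, 1, 2
d = rank(hours) − rank(score): -2, -6, -4, 0, 3, 6, 3; Σd² = 110
ρ = 1 − 6Σd² / [n(n²−1)] = 1 − 6×110 / (7×48) = 1 − 660/336 ≈ -0.964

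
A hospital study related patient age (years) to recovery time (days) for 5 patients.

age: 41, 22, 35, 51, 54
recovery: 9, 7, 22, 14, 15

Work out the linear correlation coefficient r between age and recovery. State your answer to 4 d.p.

0.3204

n = 5, Σx = 203, Σy = 67, Σx² = 8907, Σy² = 1035, Σxy = 2817
nΣxy − ΣxΣy = 14085 − 13601 = 484
nΣx² − (Σx)² = 44535 − 41209 = 3326; nΣy² − (Σy)² = 5175 − 4489 = 686
r = 484 / √(3326 × 686) = 484 / 1510.5085 ≈ 0.3204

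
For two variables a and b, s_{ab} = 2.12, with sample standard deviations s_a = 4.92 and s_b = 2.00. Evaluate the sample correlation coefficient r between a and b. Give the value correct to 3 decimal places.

0.215

r = Cov(a,b) / (s_a · s_b) = 2.12 / (4.92 × 2.00)
  = 2.12 / 9.8400 ≈ 0.215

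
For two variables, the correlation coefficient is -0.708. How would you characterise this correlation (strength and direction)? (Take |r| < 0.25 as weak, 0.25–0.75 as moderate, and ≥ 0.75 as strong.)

r = -0.708 < 0 so the relationship is negative.
|r| = 0.708, which falls in the moderate range.

moderate negative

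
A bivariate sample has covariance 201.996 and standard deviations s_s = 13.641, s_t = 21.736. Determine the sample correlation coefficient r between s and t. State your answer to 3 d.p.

0.681

r = Cov(s,t) / (s_s · s_t) = 201.996 / (13.641 × 21.736)
  = 201.996 / 296.5008 ≈ 0.681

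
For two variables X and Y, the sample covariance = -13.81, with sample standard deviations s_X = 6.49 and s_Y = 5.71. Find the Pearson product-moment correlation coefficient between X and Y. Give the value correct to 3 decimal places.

r = Cov(X,Y) / (s_X · s_Y) = -13.81 / (6.49 × 5.71)
  = -13.81 / 37.0579 ≈ -0.373

-0.373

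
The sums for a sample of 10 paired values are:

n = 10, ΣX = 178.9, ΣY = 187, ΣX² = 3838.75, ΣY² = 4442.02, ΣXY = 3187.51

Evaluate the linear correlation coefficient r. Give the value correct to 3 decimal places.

-0.203

r = (nΣXY − ΣXΣY) / √[(nΣX² − (ΣX)²)(nΣY² − (ΣY)²)]
Numerator: 10×3187.51 − 178.9×187 = -1579.2
Denominator: √[(38387.5 − 32005.21)(44420.2 − 34969)] = √[6382.29 × 9451.2] = 7766.6144
r = -1579.2 / 7766.6144 ≈ -0.203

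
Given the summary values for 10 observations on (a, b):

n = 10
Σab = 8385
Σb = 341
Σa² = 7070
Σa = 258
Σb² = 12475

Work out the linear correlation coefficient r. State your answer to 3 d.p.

-0.697

r = (nΣab − ΣaΣb) / √[(nΣa² − (Σa)²)(nΣb² − (Σb)²)]
Numerator: 10×8385 − 258×341 = -4128
Denominator: √[(70700 − 66564)(124750 − 116281)] = √[4136 × 8469] = 5918.4275
r = -4128 / 5918.4275 ≈ -0.697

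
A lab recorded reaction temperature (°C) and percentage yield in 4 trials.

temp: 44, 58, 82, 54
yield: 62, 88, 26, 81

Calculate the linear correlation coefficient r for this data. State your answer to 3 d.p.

-0.710

n = 4, Σx = 238, Σy = 257, Σx² = 14940, Σy² = 18825, Σxy = 14338
nΣxy − ΣxΣy = 57352 − 61166 = -3814
nΣx² − (Σx)² = 59760 − 56644 = 3116; nΣy² − (Σy)² = 75300 − 66049 = 9251
r = -3814 / √(3116 × 9251) = -3814 / 5368.9958 ≈ -0.710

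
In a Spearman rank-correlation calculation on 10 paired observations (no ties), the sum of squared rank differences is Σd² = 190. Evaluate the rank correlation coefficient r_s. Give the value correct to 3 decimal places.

ρ = 1 − 6Σd² / [n(n²−1)] = 1 − 6×190 / (10×99)
  = 1 − 1140/990 = 1 − 1.1515 ≈ -0.152

-0.152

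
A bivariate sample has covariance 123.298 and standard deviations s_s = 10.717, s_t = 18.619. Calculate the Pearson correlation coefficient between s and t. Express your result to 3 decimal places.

0.618

r = Cov(s,t) / (s_s · s_t) = 123.298 / (10.717 × 18.619)
  = 123.298 / 199.5398 ≈ 0.618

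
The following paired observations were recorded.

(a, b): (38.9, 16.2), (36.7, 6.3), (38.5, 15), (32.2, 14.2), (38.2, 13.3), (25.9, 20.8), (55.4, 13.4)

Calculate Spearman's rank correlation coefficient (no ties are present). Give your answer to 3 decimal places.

-0.143

Rank a: 6, 3, 5, 2, 4, 1, 7
Rank b: 6, 1, 5, 4, 2, 7, 3
d = rank(a) − rank(b): 0, 2, 0, -2, 2, -6, 4; Σd² = 64
ρ = 1 − 6Σd² / [n(n²−1)] = 1 − 6×64 / (7×48) = 1 − 384/336 ≈ -0.143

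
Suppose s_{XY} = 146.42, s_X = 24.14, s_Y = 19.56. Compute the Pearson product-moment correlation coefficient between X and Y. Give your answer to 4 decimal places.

0.3101

r = Cov(X,Y) / (s_X · s_Y) = 146.42 / (24.14 × 19.56)
  = 146.42 / 472.1784 ≈ 0.3101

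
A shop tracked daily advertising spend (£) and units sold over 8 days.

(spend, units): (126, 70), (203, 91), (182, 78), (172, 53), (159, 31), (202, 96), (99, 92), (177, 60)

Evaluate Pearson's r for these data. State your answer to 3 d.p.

n = 8, Σx = 1320, Σy = 571, Σx² = 227008, Σy² = 44315, Σxy = 94654
nΣxy − ΣxΣy = 757232 − 753720 = 3512
nΣx² − (Σx)² = 1816064 − 1742400 = 73664; nΣy² − (Σy)² = 354520 − 326041 = 28479
r = 3512 / √(73664 × 28479) = 3512 / 45802.5879 ≈ 0.077

0.077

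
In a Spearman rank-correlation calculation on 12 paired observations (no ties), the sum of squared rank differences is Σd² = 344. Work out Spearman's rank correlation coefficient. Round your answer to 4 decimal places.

ρ = 1 − 6Σd² / [n(n²−1)] = 1 − 6×344 / (12×143)
  = 1 − 2064/1716 = 1 − 1.20280 ≈ -0.2028

-0.2028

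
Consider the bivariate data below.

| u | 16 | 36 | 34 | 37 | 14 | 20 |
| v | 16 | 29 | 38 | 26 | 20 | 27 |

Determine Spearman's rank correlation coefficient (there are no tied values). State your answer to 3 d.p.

0.543

Rank u: 2, 5, 4, 6, 1, 3
Rank v: 1, 5, 6, 3, 2, 4
d = rank(u) − rank(v): 1, 0, -2, 3, -1, -1; Σd² = 16
ρ = 1 − 6Σd² / [n(n²−1)] = 1 − 6×16 / (6×35) = 1 − 96/210 ≈ 0.543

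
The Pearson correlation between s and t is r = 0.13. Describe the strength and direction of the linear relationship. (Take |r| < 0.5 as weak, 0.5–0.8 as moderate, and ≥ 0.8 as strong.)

weak positive

r = 0.13 > 0 so the relationship is positive.
|r| = 0.13, which falls in the weak range.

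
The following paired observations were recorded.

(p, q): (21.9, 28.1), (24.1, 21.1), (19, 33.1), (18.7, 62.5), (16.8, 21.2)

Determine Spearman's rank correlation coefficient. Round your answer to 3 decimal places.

Rank p: 4, 5, 3, 2, 1
Rank q: 3, 1, 4, 5, 2
d = rank(p) − rank(q): 1, 4, -1, -3, -1; Σd² = 28
ρ = 1 − 6Σd² / [n(n²−1)] = 1 − 6×28 / (5×24) = 1 − 168/120 ≈ -0.400

-0.400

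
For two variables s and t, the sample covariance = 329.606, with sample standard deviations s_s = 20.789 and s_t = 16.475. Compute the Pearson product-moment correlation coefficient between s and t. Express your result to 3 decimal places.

r = Cov(s,t) / (s_s · s_t) = 329.606 / (20.789 × 16.475)
  = 329.606 / 342.4988 ≈ 0.962

0.962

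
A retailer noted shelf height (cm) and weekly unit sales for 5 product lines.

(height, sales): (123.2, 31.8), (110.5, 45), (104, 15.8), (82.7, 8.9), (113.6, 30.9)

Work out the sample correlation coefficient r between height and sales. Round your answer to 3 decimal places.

0.740

n = 5, Σx = 534, Σy = 132.4, Σx² = 57948.74, Σy² = 4319.9, Σxy = 14779.73
nΣxy − ΣxΣy = 73898.65 − 70701.6 = 3197.05
nΣx² − (Σx)² = 289743.7 − 285156 = 4587.7; nΣy² − (Σy)² = 21599.5 − 17529.76 = 4069.74
r = 3197.05 / √(4587.7 × 4069.74) = 3197.05 / 4320.9659 ≈ 0.740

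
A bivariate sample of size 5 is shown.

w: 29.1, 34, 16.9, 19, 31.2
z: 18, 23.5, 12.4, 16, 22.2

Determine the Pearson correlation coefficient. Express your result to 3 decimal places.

n = 5, Σw = 130.2, Σz = 92.1, Σw² = 3622.86, Σz² = 1778.85, Σwz = 2529
nΣwz − ΣwΣz = 12645 − 11991.42 = 653.58
nΣw² − (Σw)² = 18114.3 − 16952.04 = 1162.26; nΣz² − (Σz)² = 8894.25 − 8482.41 = 411.84
r = 653.58 / √(1162.26 × 411.84) = 653.58 / 691.8563 ≈ 0.945

0.945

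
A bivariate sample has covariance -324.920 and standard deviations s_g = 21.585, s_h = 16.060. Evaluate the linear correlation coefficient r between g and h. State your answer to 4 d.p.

r = Cov(g,h) / (s_g · s_h) = -324.920 / (21.585 × 16.060)
  = -324.920 / 346.6551 ≈ -0.9373

-0.9373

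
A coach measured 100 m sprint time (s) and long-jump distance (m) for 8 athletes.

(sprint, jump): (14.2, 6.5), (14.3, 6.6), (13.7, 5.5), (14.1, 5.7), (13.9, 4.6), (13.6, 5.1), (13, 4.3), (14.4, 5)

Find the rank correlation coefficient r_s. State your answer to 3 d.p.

0.524

Rank sprint: 6, 7, 3, 5, 4, 2, 1, 8
Rank jump: 7, 8, 5, 6, 2, 4, 1, 3
d = rank(sprint) − rank(jump): -1, -1, -2, -1, 2, -2, 0, 5; Σd² = 40
ρ = 1 − 6Σd² / [n(n²−1)] = 1 − 6×40 / (8×63) = 1 − 240/504 ≈ 0.524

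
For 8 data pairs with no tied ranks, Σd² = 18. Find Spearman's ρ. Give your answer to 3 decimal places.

0.786

ρ = 1 − 6Σd² / [n(n²−1)] = 1 − 6×18 / (8×63)
  = 1 − 108/504 = 1 − 0.2143 ≈ 0.786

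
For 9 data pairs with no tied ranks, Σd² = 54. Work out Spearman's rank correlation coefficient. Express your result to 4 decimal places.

0.5500

ρ = 1 − 6Σd² / [n(n²−1)] = 1 − 6×54 / (9×80)
  = 1 − 324/720 = 1 − 0.45000 ≈ 0.5500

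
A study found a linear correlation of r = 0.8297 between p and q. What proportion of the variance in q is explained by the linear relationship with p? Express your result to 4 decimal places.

r² = (0.8297)² = 0.6884

0.6884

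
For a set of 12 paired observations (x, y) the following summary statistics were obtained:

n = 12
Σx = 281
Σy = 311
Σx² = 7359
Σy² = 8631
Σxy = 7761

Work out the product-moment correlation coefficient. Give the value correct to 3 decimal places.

r = (nΣxy − ΣxΣy) / √[(nΣx² − (Σx)²)(nΣy² − (Σy)²)]
Numerator: 12×7761 − 281×311 = 5741
Denominator: √[(88308 − 78961)(103572 − 96721)] = √[9347 × 6851] = 8002.2682
r = 5741 / 8002.2682 ≈ 0.717

0.717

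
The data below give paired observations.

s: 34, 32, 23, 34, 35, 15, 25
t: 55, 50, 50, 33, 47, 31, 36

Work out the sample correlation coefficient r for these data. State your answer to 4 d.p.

n = 7, Σs = 198, Σt = 302, Σs² = 5940, Σt² = 13580, Σst = 8752
nΣst − ΣsΣt = 61264 − 59796 = 1468
nΣs² − (Σs)² = 41580 − 39204 = 2376; nΣt² − (Σt)² = 95060 − 91204 = 3856
r = 1468 / √(2376 × 3856) = 1468 / 3026.8558 ≈ 0.4850

0.4850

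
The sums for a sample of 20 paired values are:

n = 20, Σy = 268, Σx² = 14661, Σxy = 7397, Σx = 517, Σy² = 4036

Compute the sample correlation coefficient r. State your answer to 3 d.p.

0.618

r = (nΣxy − ΣxΣy) / √[(nΣx² − (Σx)²)(nΣy² − (Σy)²)]
Numerator: 20×7397 − 517×268 = 9384
Denominator: √[(293220 − 267289)(80720 − 71824)] = √[25931 × 8896] = 15188.2249
r = 9384 / 15188.2249 ≈ 0.618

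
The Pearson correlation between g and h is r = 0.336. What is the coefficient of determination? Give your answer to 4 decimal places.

0.1129

r² = (0.336)² = 0.1129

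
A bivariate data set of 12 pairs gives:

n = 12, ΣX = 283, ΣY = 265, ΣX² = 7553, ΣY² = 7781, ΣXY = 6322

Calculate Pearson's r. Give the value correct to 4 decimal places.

r = (nΣXY − ΣXΣY) / √[(nΣX² − (ΣX)²)(nΣY² − (ΣY)²)]
Numerator: 12×6322 − 283×265 = 869
Denominator: √[(90636 − 80089)(93372 − 70225)] = √[10547 × 23147] = 15624.7051
r = 869 / 15624.7051 ≈ 0.0556

0.0556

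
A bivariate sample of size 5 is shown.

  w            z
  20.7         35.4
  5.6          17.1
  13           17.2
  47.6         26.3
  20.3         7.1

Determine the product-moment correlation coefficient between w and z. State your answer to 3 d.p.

n = 5, Σw = 107.2, Σz = 103.1, Σw² = 3306.7, Σz² = 2583.51, Σwz = 2448.15
nΣwz − ΣwΣz = 12240.75 − 11052.32 = 1188.43
nΣw² − (Σw)² = 16533.5 − 11491.84 = 5041.66; nΣz² − (Σz)² = 12917.55 − 10629.61 = 2287.94
r = 1188.43 / √(5041.66 × 2287.94) = 1188.43 / 3396.3238 ≈ 0.350

0.350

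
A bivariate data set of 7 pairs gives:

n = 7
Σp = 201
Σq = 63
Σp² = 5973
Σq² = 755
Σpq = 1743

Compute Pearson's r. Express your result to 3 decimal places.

-0.339

r = (nΣpq − ΣpΣq) / √[(nΣp² − (Σp)²)(nΣq² − (Σq)²)]
Numerator: 7×1743 − 201×63 = -462
Denominator: √[(41811 − 40401)(5285 − 3969)] = √[1410 × 1316] = 1362.1894
r = -462 / 1362.1894 ≈ -0.339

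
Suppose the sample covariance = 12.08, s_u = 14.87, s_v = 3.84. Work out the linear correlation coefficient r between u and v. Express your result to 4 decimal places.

r = Cov(u,v) / (s_u · s_v) = 12.08 / (14.87 × 3.84)
  = 12.08 / 57.1008 ≈ 0.2116

0.2116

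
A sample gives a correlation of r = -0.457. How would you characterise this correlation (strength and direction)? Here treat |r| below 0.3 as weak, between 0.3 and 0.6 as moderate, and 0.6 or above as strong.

r = -0.457 < 0 so the relationship is negative.
|r| = 0.457, which falls in the moderate range.

moderate negative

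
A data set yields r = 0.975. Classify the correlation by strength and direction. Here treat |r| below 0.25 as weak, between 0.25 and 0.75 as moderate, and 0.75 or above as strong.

strong positive

r = 0.975 > 0 so the relationship is positive.
|r| = 0.975, which falls in the strong range.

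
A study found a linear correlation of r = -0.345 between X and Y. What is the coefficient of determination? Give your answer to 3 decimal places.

0.119

r² = (-0.345)² = 0.119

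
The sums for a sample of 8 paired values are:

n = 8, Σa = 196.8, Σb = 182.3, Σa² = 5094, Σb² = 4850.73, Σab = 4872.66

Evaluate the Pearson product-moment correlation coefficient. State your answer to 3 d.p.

r = (nΣab − ΣaΣb) / √[(nΣa² − (Σa)²)(nΣb² − (Σb)²)]
Numerator: 8×4872.66 − 196.8×182.3 = 3104.64
Denominator: √[(40752 − 38730.24)(38805.84 − 33233.29)] = √[2021.76 × 5572.55] = 3356.5397
r = 3104.64 / 3356.5397 ≈ 0.925

0.925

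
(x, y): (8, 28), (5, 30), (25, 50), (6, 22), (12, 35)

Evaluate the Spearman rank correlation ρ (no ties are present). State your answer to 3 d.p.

Rank x: 3, 1, 5, 2, 4
Rank y: 2, 3, 5, 1, 4
d = rank(x) − rank(y): 1, -2, 0, 1, 0; Σd² = 6
ρ = 1 − 6Σd² / [n(n²−1)] = 1 − 6×6 / (5×24) = 1 − 36/120 ≈ 0.700

0.700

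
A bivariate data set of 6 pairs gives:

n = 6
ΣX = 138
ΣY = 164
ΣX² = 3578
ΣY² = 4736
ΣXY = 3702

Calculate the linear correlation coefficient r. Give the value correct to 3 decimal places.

r = (nΣXY − ΣXΣY) / √[(nΣX² − (ΣX)²)(nΣY² − (ΣY)²)]
Numerator: 6×3702 − 138×164 = -420
Denominator: √[(21468 − 19044)(28416 − 26896)] = √[2424 × 1520] = 1919.4999
r = -420 / 1919.4999 ≈ -0.219

-0.219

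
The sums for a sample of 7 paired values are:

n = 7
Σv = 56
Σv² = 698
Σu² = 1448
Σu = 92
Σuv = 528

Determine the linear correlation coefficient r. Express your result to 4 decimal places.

r = (nΣuv − ΣuΣv) / √[(nΣu² − (Σu)²)(nΣv² − (Σv)²)]
Numerator: 7×528 − 92×56 = -1456
Denominator: √[(10136 − 8464)(4886 − 3136)] = √[1672 × 1750] = 1710.5555
r = -1456 / 1710.5555 ≈ -0.8512

-0.8512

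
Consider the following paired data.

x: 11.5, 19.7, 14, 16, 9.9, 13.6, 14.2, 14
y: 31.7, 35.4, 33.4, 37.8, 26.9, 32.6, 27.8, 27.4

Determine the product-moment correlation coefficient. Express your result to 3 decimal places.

n = 8, Σx = 112.9, Σy = 253, Σx² = 1652.95, Σy² = 8112.42, Σxy = 3622.36
nΣxy − ΣxΣy = 28978.88 − 28563.7 = 415.18
nΣx² − (Σx)² = 13223.6 − 12746.41 = 477.19; nΣy² − (Σy)² = 64899.36 − 64009 = 890.36
r = 415.18 / √(477.19 × 890.36) = 415.18 / 651.8212 ≈ 0.637

0.637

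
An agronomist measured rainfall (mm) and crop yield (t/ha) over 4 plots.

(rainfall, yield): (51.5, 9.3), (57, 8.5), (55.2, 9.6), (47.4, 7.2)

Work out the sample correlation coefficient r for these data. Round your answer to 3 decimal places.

0.631

n = 4, Σx = 211.1, Σy = 34.6, Σx² = 11195.05, Σy² = 302.74, Σxy = 1834.65
nΣxy − ΣxΣy = 7338.6 − 7304.06 = 34.54
nΣx² − (Σx)² = 44780.2 − 44563.21 = 216.99; nΣy² − (Σy)² = 1210.96 − 1197.16 = 13.8
r = 34.54 / √(216.99 × 13.8) = 34.54 / 54.7217 ≈ 0.631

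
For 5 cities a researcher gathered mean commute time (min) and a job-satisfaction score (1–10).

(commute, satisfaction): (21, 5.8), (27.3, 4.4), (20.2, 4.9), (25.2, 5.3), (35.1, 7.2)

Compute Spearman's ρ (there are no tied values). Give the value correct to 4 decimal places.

Rank commute: 2, 4, 1, 3, 5
Rank satisfaction: 4, 1, 2, 3, 5
d = rank(commute) − rank(satisfaction): -2, 3, -1, 0, 0; Σd² = 14
ρ = 1 − 6Σd² / [n(n²−1)] = 1 − 6×14 / (5×24) = 1 − 84/120 ≈ 0.3000

0.3000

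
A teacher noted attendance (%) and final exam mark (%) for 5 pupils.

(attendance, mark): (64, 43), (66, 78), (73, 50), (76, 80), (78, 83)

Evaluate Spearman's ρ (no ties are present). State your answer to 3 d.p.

Rank attendance: 1, 2, 3, 4, 5
Rank mark: 1, 3, 2, 4, 5
d = rank(attendance) − rank(mark): 0, -1, 1, 0, 0; Σd² = 2
ρ = 1 − 6Σd² / [n(n²−1)] = 1 − 6×2 / (5×24) = 1 − 12/120 ≈ 0.900

0.900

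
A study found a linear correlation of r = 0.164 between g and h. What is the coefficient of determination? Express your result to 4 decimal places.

r² = (0.164)² = 0.0269

0.0269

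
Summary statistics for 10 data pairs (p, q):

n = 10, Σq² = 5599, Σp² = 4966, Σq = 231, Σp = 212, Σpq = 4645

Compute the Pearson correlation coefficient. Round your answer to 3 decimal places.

-0.716

r = (nΣpq − ΣpΣq) / √[(nΣp² − (Σp)²)(nΣq² − (Σq)²)]
Numerator: 10×4645 − 212×231 = -2522
Denominator: √[(49660 − 44944)(55990 − 53361)] = √[4716 × 2629] = 3521.1311
r = -2522 / 3521.1311 ≈ -0.716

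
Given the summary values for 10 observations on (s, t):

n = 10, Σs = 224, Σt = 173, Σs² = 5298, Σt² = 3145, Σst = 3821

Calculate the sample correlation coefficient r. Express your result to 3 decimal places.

-0.262

r = (nΣst − ΣsΣt) / √[(nΣs² − (Σs)²)(nΣt² − (Σt)²)]
Numerator: 10×3821 − 224×173 = -542
Denominator: √[(52980 − 50176)(31450 − 29929)] = √[2804 × 1521] = 2065.1596
r = -542 / 2065.1596 ≈ -0.262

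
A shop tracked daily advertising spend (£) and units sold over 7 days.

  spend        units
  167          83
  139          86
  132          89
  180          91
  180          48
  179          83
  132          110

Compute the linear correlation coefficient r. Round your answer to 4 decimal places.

-0.5903

n = 7, Σx = 1109, Σy = 590, Σx² = 178899, Σy² = 51780, Σxy = 91960
nΣxy − ΣxΣy = 643720 − 654310 = -10590
nΣx² − (Σx)² = 1252293 − 1229881 = 22412; nΣy² − (Σy)² = 362460 − 348100 = 14360
r = -10590 / √(22412 × 14360) = -10590 / 17939.7971 ≈ -0.5903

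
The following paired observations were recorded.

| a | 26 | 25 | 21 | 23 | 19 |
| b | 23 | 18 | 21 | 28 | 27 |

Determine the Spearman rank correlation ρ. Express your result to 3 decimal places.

-0.300

Rank a: 5, 4, 2, 3, 1
Rank b: 3, 1, 2, 5, 4
d = rank(a) − rank(b): 2, 3, 0, -2, -3; Σd² = 26
ρ = 1 − 6Σd² / [n(n²−1)] = 1 − 6×26 / (5×24) = 1 − 156/120 ≈ -0.300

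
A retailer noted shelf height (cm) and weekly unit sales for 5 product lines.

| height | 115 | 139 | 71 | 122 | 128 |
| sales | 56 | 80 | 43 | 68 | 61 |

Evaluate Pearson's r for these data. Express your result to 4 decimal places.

0.9021

n = 5, Σx = 575, Σy = 308, Σx² = 68855, Σy² = 19730, Σxy = 36717
nΣxy − ΣxΣy = 183585 − 177100 = 6485
nΣx² − (Σx)² = 344275 − 330625 = 13650; nΣy² − (Σy)² = 98650 − 94864 = 3786
r = 6485 / √(13650 × 3786) = 6485 / 7188.8038 ≈ 0.9021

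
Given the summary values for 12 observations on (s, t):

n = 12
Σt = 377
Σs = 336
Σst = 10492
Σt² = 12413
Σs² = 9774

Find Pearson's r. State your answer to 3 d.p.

r = (nΣst − ΣsΣt) / √[(nΣs² − (Σs)²)(nΣt² − (Σt)²)]
Numerator: 12×10492 − 336×377 = -768
Denominator: √[(117288 − 112896)(148956 − 142129)] = √[4392 × 6827] = 5475.7816
r = -768 / 5475.7816 ≈ -0.140

-0.140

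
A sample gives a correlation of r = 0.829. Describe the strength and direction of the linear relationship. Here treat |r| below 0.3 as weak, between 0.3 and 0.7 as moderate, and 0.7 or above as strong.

strong positive

r = 0.829 > 0 so the relationship is positive.
|r| = 0.829, which falls in the strong range.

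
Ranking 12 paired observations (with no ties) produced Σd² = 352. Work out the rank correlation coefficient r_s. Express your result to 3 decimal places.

-0.231

ρ = 1 − 6Σd² / [n(n²−1)] = 1 − 6×352 / (12×143)
  = 1 − 2112/1716 = 1 − 1.2308 ≈ -0.231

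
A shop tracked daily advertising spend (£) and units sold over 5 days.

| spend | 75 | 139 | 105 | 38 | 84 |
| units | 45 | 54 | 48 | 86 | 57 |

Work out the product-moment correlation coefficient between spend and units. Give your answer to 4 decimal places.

-0.6555

n = 5, Σx = 441, Σy = 290, Σx² = 44471, Σy² = 17890, Σxy = 23977
nΣxy − ΣxΣy = 119885 − 127890 = -8005
nΣx² − (Σx)² = 222355 − 194481 = 27874; nΣy² − (Σy)² = 89450 − 84100 = 5350
r = -8005 / √(27874 × 5350) = -8005 / 12211.7116 ≈ -0.6555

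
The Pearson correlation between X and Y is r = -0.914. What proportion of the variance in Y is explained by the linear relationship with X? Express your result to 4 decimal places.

0.8354

r² = (-0.914)² = 0.8354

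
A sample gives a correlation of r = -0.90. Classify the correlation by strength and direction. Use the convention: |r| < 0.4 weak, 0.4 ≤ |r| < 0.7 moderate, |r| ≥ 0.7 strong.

r = -0.90 < 0 so the relationship is negative.
|r| = 0.90, which falls in the strong range.

strong negative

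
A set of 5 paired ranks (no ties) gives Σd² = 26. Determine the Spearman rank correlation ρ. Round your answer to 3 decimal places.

ρ = 1 − 6Σd² / [n(n²−1)] = 1 − 6×26 / (5×24)
  = 1 − 156/120 = 1 − 1.3000 ≈ -0.300

-0.300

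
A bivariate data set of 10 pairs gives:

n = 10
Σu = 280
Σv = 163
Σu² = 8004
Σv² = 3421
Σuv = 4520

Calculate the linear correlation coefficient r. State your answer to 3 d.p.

r = (nΣuv − ΣuΣv) / √[(nΣu² − (Σu)²)(nΣv² − (Σv)²)]
Numerator: 10×4520 − 280×163 = -440
Denominator: √[(80040 − 78400)(34210 − 26569)] = √[1640 × 7641] = 3539.9492
r = -440 / 3539.9492 ≈ -0.124

-0.124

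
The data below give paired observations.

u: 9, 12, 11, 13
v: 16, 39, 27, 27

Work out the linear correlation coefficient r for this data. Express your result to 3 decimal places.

n = 4, Σu = 45, Σv = 109, Σu² = 515, Σv² = 3235, Σuv = 1260
nΣuv − ΣuΣv = 5040 − 4905 = 135
nΣu² − (Σu)² = 2060 − 2025 = 35; nΣv² − (Σv)² = 12940 − 11881 = 1059
r = 135 / √(35 × 1059) = 135 / 192.5227 ≈ 0.701

0.701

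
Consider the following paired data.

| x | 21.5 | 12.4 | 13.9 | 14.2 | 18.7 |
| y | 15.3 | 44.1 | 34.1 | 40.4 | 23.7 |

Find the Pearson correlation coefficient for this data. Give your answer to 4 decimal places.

-0.9748

n = 5, Σx = 80.7, Σy = 157.6, Σx² = 1360.55, Σy² = 5535.56, Σxy = 2366.65
nΣxy − ΣxΣy = 11833.25 − 12718.32 = -885.07
nΣx² − (Σx)² = 6802.75 − 6512.49 = 290.26; nΣy² − (Σy)² = 27677.8 − 24837.76 = 2840.04
r = -885.07 / √(290.26 × 2840.04) = -885.07 / 907.9372 ≈ -0.9748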